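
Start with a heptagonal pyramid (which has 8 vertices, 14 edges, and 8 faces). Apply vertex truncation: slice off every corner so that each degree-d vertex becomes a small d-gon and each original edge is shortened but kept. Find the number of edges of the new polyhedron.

42

Truncation replaces each original edge-end by a new vertex, so V′ = 2E = 28.
Each original edge survives, and each old vertex of degree d contributes d new edges; summing degrees gives Σd = 2E, so E′ = E + 2E = 3E = 42.
Each original face survives and each original vertex becomes one new face: F′ = F + V = 16.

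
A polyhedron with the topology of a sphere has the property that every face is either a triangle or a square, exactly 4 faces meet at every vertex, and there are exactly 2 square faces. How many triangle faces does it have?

Let x be the number of triangles; then F = 2 + x.
Edge–face incidences: 2E = 4·2 + 3·x = 8 + 3x.
Every vertex has degree 4, so 4V = 2E.
Euler: V − E + F = 2 ⇒ (2E)/4 − E + (2 + x) = 2.
Multiply by 8: 2·(2E) − 4·(2E) + 8·(2 + x) = 16, i.e. 16 + 8x − 2·(8 + 3x) = 16.
Collecting terms: 2x = 16, so x = 8.
Then 2E = 8 + 3·8 = 32, so E = 16, V = 2E/4 = 8, F = 2 + 8 = 10.

8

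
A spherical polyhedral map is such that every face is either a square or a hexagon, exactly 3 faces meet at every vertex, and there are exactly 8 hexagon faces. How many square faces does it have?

6

Let x be the number of squares; then F = 8 + x.
Edge–face incidences: 2E = 6·8 + 4·x = 48 + 4x.
Every vertex has degree 3, so 3V = 2E.
Euler: V − E + F = 2 ⇒ (2E)/3 − E + (8 + x) = 2.
Multiply by 6: 2·(2E) − 3·(2E) + 6·(8 + x) = 12, i.e. 48 + 6x − (48 + 4x) = 12.
Collecting terms: 2x = 12, so x = 6.
Then 2E = 48 + 4·6 = 72, so E = 36, V = 2E/3 = 24, F = 8 + 6 = 14.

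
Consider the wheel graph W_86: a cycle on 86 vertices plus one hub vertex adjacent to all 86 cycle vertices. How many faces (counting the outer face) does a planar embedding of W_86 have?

87

W_86 has V = 86 + 1 = 87 vertices and E = 2·86 = 172 edges.
By Euler's formula F = 2 − V + E = 2 − 87 + 172 = 87.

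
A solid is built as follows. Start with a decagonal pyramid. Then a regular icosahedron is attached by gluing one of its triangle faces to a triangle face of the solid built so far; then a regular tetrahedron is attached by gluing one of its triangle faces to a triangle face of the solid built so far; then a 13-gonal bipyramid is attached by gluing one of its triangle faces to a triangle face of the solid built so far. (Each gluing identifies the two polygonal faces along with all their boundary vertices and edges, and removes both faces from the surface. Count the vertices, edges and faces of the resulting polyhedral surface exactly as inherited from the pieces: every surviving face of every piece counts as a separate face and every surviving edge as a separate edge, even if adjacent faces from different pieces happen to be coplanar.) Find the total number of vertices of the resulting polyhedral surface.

33

A decagonal pyramid: V=11, E=20, F=11.
Attach a regular icosahedron (V=12, E=30, F=20) along a 3-gon: merge 3 vertices and 3 edges, delete both glued faces → V=20, E=47, F=29.
Attach a regular tetrahedron (V=4, E=6, F=4) along a 3-gon: merge 3 vertices and 3 edges, delete both glued faces → V=21, E=50, F=31.
Attach a 13-gonal bipyramid (V=15, E=39, F=26) along a 3-gon: merge 3 vertices and 3 edges, delete both glued faces → V=33, E=86, F=55.
Check: V − E + F = 33 − 86 + 55 = 2.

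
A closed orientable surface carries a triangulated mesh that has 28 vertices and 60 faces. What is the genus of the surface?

2

Every face is a triangle, so 2E = 3·60 = 180, giving E = 90.
χ = V − E + F = 28 − 90 + 60 = -2.
For a closed orientable surface χ = 2 − 2g, so g = (2 − (-2))/2 = 2.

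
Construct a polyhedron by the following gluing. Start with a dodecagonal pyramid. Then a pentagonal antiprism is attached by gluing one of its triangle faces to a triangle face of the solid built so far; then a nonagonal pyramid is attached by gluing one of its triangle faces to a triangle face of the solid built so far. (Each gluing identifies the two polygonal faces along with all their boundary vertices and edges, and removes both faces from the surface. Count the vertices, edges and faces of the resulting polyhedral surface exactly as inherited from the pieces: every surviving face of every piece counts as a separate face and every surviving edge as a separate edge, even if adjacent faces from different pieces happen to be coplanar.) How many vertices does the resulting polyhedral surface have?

27

A dodecagonal pyramid: V=13, E=24, F=13.
Attach a pentagonal antiprism (V=10, E=20, F=12) along a 3-gon: merge 3 vertices and 3 edges, delete both glued faces → V=20, E=41, F=23.
Attach a nonagonal pyramid (V=10, E=18, F=10) along a 3-gon: merge 3 vertices and 3 edges, delete both glued faces → V=27, E=56, F=31.
Check: V − E + F = 27 − 56 + 31 = 2.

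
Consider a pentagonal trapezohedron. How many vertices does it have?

12

The n-trapezohedron (dual of the n-antiprism) has V = 2·5 + 2 = 12, E = 4·5 = 20, F = 2·5 = 10.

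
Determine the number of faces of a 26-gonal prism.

28

A prism on an n-gon has two n-gon bases and n rectangular sides: V = 2·26 = 52, E = 3·26 = 78, F = 26 + 2 = 28.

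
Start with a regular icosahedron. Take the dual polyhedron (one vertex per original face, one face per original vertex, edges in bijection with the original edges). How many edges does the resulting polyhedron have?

30

The base solid has V = 12, E = 30, F = 20.
The dual swaps V and F and preserves E: V′ = F = 20, E′ = E = 30, F′ = V = 12.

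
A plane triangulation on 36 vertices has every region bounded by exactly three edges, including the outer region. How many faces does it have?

In a plane triangulation 3F = 2E and V − E + F = 2, so F = 2V − 4 = 2·36 − 4 = 68.

68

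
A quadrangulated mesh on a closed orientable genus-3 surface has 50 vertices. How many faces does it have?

54

χ = 2 − 2·3 = -4, and every face is a square so 4F = 2E.
V − E + F = -4 with E = 4F/2 gives 50 − (4/2 − 1)·F = -4, so F = 54 and E = 108.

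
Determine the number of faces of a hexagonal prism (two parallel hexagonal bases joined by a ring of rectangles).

A prism on an n-gon has two n-gon bases and n rectangular sides: V = 2·6 = 12, E = 3·6 = 18, F = 6 + 2 = 8.
Check: V − E + F = 12 − 18 + 8 = 2.

8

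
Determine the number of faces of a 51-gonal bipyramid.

A bipyramid over an n-gon has 2n triangular faces and n + 2 vertices: V = 51 + 2 = 53, E = 3·51 = 153, F = 2·51 = 102.
Check: V − E + F = 53 − 153 + 102 = 2.

102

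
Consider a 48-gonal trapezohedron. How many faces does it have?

The n-trapezohedron (dual of the n-antiprism) has V = 2·48 + 2 = 98, E = 4·48 = 192, F = 2·48 = 96.

96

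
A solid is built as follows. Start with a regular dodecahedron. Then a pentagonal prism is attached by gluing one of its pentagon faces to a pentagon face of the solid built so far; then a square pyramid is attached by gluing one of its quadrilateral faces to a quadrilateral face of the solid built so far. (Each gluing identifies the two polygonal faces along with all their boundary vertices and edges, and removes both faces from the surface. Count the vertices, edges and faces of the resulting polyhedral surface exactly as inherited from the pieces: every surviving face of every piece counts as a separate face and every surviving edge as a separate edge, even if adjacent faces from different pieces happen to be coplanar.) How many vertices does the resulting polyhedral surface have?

A regular dodecahedron: V=20, E=30, F=12.
Attach a pentagonal prism (V=10, E=15, F=7) along a 5-gon: merge 5 vertices and 5 edges, delete both glued faces → V=25, E=40, F=17.
Attach a square pyramid (V=5, E=8, F=5) along a 4-gon: merge 4 vertices and 4 edges, delete both glued faces → V=26, E=44, F=20.
Check: V − E + F = 26 − 44 + 20 = 2.

26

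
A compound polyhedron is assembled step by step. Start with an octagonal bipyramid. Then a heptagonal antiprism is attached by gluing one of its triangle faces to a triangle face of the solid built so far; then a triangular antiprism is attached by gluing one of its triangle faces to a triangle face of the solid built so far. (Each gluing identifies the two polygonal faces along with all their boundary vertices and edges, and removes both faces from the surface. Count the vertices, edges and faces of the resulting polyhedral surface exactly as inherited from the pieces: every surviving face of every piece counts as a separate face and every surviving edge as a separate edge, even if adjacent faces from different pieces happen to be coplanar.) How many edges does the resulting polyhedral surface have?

58

An octagonal bipyramid: V=10, E=24, F=16.
Attach a heptagonal antiprism (V=14, E=28, F=16) along a 3-gon: merge 3 vertices and 3 edges, delete both glued faces → V=21, E=49, F=30.
Attach a triangular antiprism (V=6, E=12, F=8) along a 3-gon: merge 3 vertices and 3 edges, delete both glued faces → V=24, E=58, F=36.
Check: V − E + F = 24 − 58 + 36 = 2.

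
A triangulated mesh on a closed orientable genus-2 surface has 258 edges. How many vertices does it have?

χ = 2 − 2·2 = -2, and every face is a triangle so 3F = 2E.
F = 2E/3 = 172. Then V = -2 + E − F = -2 + 258 − 172 = 84.

84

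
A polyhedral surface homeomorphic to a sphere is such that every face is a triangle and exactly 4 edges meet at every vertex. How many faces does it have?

Each face has 3 edges and each edge borders two faces, so 2E = 3F.
Each vertex has degree 4, so 4V = 2E and hence V = 3F/4.
Euler: V − E + F = 2 ⇒ (3F/4) − (3F/2) + F = 2.
Multiply by 8: (6 − 12 + 8)F = 16, i.e. 2F = 16.
So F = 8, E = 3·8/2 = 12, V = 3·8/4 = 6.

8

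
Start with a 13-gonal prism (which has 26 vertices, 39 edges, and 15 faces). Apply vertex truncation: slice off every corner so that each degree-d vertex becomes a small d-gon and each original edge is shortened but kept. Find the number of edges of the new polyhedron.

117

Truncation replaces each original edge-end by a new vertex, so V′ = 2E = 78.
Each original edge survives, and each old vertex of degree d contributes d new edges; summing degrees gives Σd = 2E, so E′ = E + 2E = 3E = 117.
Each original face survives and each original vertex becomes one new face: F′ = F + V = 41.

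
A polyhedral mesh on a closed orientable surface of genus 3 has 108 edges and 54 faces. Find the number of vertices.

For a closed orientable surface of genus 3, χ = 2 − 2·3 = -4.
V = -4 + E − F = -4 + 108 − 54 = 50.

50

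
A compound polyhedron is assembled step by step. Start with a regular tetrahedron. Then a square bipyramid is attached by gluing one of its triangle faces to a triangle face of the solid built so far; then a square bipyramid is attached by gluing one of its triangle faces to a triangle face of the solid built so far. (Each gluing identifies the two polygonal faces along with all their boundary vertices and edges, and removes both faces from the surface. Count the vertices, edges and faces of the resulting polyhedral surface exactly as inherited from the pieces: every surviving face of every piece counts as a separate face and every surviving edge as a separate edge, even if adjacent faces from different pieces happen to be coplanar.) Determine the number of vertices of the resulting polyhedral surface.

A regular tetrahedron: V=4, E=6, F=4.
Attach a square bipyramid (V=6, E=12, F=8) along a 3-gon: merge 3 vertices and 3 edges, delete both glued faces → V=7, E=15, F=10.
Attach a square bipyramid (V=6, E=12, F=8) along a 3-gon: merge 3 vertices and 3 edges, delete both glued faces → V=10, E=24, F=16.
Check: V − E + F = 10 − 24 + 16 = 2.

10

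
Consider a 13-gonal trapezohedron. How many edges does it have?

The n-trapezohedron (dual of the n-antiprism) has V = 2·13 + 2 = 28, E = 4·13 = 52, F = 2·13 = 26.
Check: V − E + F = 28 − 52 + 26 = 2.

52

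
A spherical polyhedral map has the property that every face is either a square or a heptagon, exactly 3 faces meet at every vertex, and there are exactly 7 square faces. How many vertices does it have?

14

Let x be the number of heptagons; then F = 7 + x.
Edge–face incidences: 2E = 4·7 + 7·x = 28 + 7x.
Every vertex has degree 3, so 3V = 2E.
Euler: V − E + F = 2 ⇒ (2E)/3 − E + (7 + x) = 2.
Multiply by 6: 2·(2E) − 3·(2E) + 6·(7 + x) = 12, i.e. 42 + 6x − (28 + 7x) = 12.
Collecting terms: −x + 14 = 12, so −x = −2, so x = 2.
Then 2E = 28 + 7·2 = 42, so E = 21, V = 2E/3 = 14, F = 7 + 2 = 9.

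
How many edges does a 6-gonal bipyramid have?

A bipyramid over an n-gon has 2n triangular faces and n + 2 vertices: V = 6 + 2 = 8, E = 3·6 = 18, F = 2·6 = 12.

18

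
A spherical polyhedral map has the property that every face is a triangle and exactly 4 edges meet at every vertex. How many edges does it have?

12

Each face has 3 edges and each edge borders two faces, so 2E = 3F.
Each vertex has degree 4, so 4V = 2E and hence V = 3F/4.
Euler: V − E + F = 2 ⇒ (3F/4) − (3F/2) + F = 2.
Multiply by 8: (6 − 12 + 8)F = 16, i.e. 2F = 16.
So F = 8, E = 3·8/2 = 12, V = 3·8/4 = 6.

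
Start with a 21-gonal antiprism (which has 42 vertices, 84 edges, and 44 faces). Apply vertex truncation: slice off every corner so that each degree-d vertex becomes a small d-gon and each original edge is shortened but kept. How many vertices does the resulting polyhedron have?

Truncation replaces each original edge-end by a new vertex, so V′ = 2E = 168.
Each original edge survives, and each old vertex of degree d contributes d new edges; summing degrees gives Σd = 2E, so E′ = E + 2E = 3E = 252.
Each original face survives and each original vertex becomes one new face: F′ = F + V = 86.

168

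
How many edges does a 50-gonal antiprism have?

An antiprism on an n-gon has two n-gon caps and 2n triangles: V = 2·50 = 100, E = 4·50 = 200, F = 2·50 + 2 = 102.

200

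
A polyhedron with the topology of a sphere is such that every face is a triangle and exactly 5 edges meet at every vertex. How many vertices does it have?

12

Each face has 3 edges and each edge borders two faces, so 2E = 3F.
Each vertex has degree 5, so 5V = 2E and hence V = 3F/5.
Euler: V − E + F = 2 ⇒ (3F/5) − (3F/2) + F = 2.
Multiply by 10: (6 − 15 + 10)F = 20, i.e. 1F = 20.
So F = 20, E = 3·20/2 = 30, V = 3·20/5 = 12.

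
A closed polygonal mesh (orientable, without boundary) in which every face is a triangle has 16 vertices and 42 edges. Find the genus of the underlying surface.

0

Every face is a triangle and each edge borders two faces, so 3F = 2·42, giving F = 28.
χ = V − E + F = 16 − 42 + 28 = 2.
For a closed orientable surface χ = 2 − 2g, so g = (2 − (2))/2 = 0.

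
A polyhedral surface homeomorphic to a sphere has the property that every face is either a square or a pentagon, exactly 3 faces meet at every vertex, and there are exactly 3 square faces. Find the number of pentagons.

6

Let x be the number of pentagons; then F = 3 + x.
Edge–face incidences: 2E = 4·3 + 5·x = 12 + 5x.
Every vertex has degree 3, so 3V = 2E.
Euler: V − E + F = 2 ⇒ (2E)/3 − E + (3 + x) = 2.
Multiply by 6: 2·(2E) − 3·(2E) + 6·(3 + x) = 12, i.e. 18 + 6x − (12 + 5x) = 12.
Collecting terms: x + 6 = 12, so x = 6.
Then 2E = 12 + 5·6 = 42, so E = 21, V = 2E/3 = 14, F = 3 + 6 = 9.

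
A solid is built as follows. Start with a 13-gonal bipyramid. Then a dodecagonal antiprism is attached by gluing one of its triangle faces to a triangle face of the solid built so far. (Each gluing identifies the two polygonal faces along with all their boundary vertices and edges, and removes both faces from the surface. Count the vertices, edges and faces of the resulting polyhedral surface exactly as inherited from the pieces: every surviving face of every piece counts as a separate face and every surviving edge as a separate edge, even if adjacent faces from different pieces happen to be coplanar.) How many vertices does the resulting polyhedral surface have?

A 13-gonal bipyramid: V=15, E=39, F=26.
Attach a dodecagonal antiprism (V=24, E=48, F=26) along a 3-gon: merge 3 vertices and 3 edges, delete both glued faces → V=36, E=84, F=50.
Check: V − E + F = 36 − 84 + 50 = 2.

36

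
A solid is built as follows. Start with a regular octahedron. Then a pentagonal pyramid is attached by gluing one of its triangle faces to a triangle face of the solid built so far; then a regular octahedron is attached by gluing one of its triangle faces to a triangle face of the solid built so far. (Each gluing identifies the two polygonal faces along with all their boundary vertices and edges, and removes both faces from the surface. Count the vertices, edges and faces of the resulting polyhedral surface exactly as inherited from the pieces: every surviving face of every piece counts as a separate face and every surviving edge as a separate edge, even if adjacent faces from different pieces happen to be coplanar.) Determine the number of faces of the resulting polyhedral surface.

18

A regular octahedron: V=6, E=12, F=8.
Attach a pentagonal pyramid (V=6, E=10, F=6) along a 3-gon: merge 3 vertices and 3 edges, delete both glued faces → V=9, E=19, F=12.
Attach a regular octahedron (V=6, E=12, F=8) along a 3-gon: merge 3 vertices and 3 edges, delete both glued faces → V=12, E=28, F=18.
Check: V − E + F = 12 − 28 + 18 = 2.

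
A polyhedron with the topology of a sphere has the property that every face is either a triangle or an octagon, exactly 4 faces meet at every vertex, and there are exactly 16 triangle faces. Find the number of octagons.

2

Let x be the number of octagons; then F = 16 + x.
Edge–face incidences: 2E = 3·16 + 8·x = 48 + 8x.
Every vertex has degree 4, so 4V = 2E.
Euler: V − E + F = 2 ⇒ (2E)/4 − E + (16 + x) = 2.
Multiply by 8: 2·(2E) − 4·(2E) + 8·(16 + x) = 16, i.e. 128 + 8x − 2·(48 + 8x) = 16.
Collecting terms: −8x + 32 = 16, so −8x = −16, so x = 2.
Then 2E = 48 + 8·2 = 64, so E = 32, V = 2E/4 = 16, F = 16 + 2 = 18.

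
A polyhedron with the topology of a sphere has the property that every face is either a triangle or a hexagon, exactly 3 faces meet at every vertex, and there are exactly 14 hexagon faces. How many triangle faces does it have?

Let x be the number of triangles; then F = 14 + x.
Edge–face incidences: 2E = 6·14 + 3·x = 84 + 3x.
Every vertex has degree 3, so 3V = 2E.
Euler: V − E + F = 2 ⇒ (2E)/3 − E + (14 + x) = 2.
Multiply by 6: 2·(2E) − 3·(2E) + 6·(14 + x) = 12, i.e. 84 + 6x − (84 + 3x) = 12.
Collecting terms: 3x = 12, so x = 4.
Then 2E = 84 + 3·4 = 96, so E = 48, V = 2E/3 = 32, F = 14 + 4 = 18.

4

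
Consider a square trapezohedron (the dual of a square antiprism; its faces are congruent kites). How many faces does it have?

The n-trapezohedron (dual of the n-antiprism) has V = 2·4 + 2 = 10, E = 4·4 = 16, F = 2·4 = 8.

8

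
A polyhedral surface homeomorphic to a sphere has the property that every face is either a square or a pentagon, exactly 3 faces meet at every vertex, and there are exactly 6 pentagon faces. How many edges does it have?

Let x be the number of squares; then F = 6 + x.
Edge–face incidences: 2E = 5·6 + 4·x = 30 + 4x.
Every vertex has degree 3, so 3V = 2E.
Euler: V − E + F = 2 ⇒ (2E)/3 − E + (6 + x) = 2.
Multiply by 6: 2·(2E) − 3·(2E) + 6·(6 + x) = 12, i.e. 36 + 6x − (30 + 4x) = 12.
Collecting terms: 2x + 6 = 12, so 2x = 6, so x = 3.
Then 2E = 30 + 4·3 = 42, so E = 21, V = 2E/3 = 14, F = 6 + 3 = 9.

21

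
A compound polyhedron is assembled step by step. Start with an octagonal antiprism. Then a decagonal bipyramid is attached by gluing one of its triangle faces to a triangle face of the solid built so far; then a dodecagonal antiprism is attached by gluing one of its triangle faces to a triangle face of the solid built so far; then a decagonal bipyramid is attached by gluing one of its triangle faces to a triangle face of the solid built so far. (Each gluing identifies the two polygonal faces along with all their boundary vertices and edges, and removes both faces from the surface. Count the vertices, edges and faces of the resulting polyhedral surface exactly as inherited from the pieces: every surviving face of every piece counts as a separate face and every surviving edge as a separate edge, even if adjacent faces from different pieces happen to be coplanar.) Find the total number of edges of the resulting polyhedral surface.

131

An octagonal antiprism: V=16, E=32, F=18.
Attach a decagonal bipyramid (V=12, E=30, F=20) along a 3-gon: merge 3 vertices and 3 edges, delete both glued faces → V=25, E=59, F=36.
Attach a dodecagonal antiprism (V=24, E=48, F=26) along a 3-gon: merge 3 vertices and 3 edges, delete both glued faces → V=46, E=104, F=60.
Attach a decagonal bipyramid (V=12, E=30, F=20) along a 3-gon: merge 3 vertices and 3 edges, delete both glued faces → V=55, E=131, F=78.
Check: V − E + F = 55 − 131 + 78 = 2.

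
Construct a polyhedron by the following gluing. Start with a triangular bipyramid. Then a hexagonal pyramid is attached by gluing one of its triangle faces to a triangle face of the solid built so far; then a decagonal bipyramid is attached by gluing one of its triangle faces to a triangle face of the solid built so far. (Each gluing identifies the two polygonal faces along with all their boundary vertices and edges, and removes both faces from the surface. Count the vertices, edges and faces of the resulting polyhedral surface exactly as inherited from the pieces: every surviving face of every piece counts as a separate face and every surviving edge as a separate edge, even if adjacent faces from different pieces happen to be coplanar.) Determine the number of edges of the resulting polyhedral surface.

A triangular bipyramid: V=5, E=9, F=6.
Attach a hexagonal pyramid (V=7, E=12, F=7) along a 3-gon: merge 3 vertices and 3 edges, delete both glued faces → V=9, E=18, F=11.
Attach a decagonal bipyramid (V=12, E=30, F=20) along a 3-gon: merge 3 vertices and 3 edges, delete both glued faces → V=18, E=45, F=29.
Check: V − E + F = 18 − 45 + 29 = 2.

45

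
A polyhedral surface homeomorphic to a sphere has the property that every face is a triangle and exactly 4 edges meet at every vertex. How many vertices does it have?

Each face has 3 edges and each edge borders two faces, so 2E = 3F.
Each vertex has degree 4, so 4V = 2E and hence V = 3F/4.
Euler: V − E + F = 2 ⇒ (3F/4) − (3F/2) + F = 2.
Multiply by 8: (6 − 12 + 8)F = 16, i.e. 2F = 16.
So F = 8, E = 3·8/2 = 12, V = 3·8/4 = 6.

6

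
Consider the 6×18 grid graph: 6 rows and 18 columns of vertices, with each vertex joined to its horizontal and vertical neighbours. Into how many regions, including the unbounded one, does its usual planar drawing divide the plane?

86

The grid has V = 6·18 = 108 vertices and E = 6·17 + 18·5 = 192 edges.
F = 2 − V + E = 2 − 108 + 192 = 86.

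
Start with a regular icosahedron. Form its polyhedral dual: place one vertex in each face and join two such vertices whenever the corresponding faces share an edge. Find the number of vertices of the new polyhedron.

The base solid has V = 12, E = 30, F = 20.
The dual swaps V and F and preserves E: V′ = F = 20, E′ = E = 30, F′ = V = 12.

20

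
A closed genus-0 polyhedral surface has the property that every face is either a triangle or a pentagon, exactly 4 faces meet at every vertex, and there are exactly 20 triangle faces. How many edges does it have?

Let x be the number of pentagons; then F = 20 + x.
Edge–face incidences: 2E = 3·20 + 5·x = 60 + 5x.
Every vertex has degree 4, so 4V = 2E.
Euler: V − E + F = 2 ⇒ (2E)/4 − E + (20 + x) = 2.
Multiply by 8: 2·(2E) − 4·(2E) + 8·(20 + x) = 16, i.e. 160 + 8x − 2·(60 + 5x) = 16.
Collecting terms: −2x + 40 = 16, so −2x = −24, so x = 12.
Then 2E = 60 + 5·12 = 120, so E = 60, V = 2E/4 = 30, F = 20 + 12 = 32.

60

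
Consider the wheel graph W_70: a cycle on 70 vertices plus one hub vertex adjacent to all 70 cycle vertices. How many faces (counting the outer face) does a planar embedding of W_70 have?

W_70 has V = 70 + 1 = 71 vertices and E = 2·70 = 140 edges.
By Euler's formula F = 2 − V + E = 2 − 71 + 140 = 71.

71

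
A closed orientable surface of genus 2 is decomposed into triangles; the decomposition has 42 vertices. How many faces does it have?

88

χ = 2 − 2·2 = -2, and every face is a triangle so 3F = 2E.
V − E + F = -2 with E = 3F/2 gives 42 − (3/2 − 1)·F = -2, so F = 88 and E = 132.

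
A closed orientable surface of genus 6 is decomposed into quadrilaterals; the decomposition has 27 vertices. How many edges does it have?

74

χ = 2 − 2·6 = -10, and every face is a square so 4F = 2E.
V − E + F = -10 with E = 4F/2 gives 27 − (4/2 − 1)·F = -10, so F = 37 and E = 74.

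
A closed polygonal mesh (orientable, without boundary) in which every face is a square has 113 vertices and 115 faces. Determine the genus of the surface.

2

Every face is a square, so 2E = 4·115 = 460, giving E = 230.
χ = V − E + F = 113 − 230 + 115 = -2.
For a closed orientable surface χ = 2 − 2g, so g = (2 − (-2))/2 = 2.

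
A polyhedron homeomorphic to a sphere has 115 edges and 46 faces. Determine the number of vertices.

71

Here V − E + F = 2.
V = 2 + E − F = 2 + 115 − 46 = 71.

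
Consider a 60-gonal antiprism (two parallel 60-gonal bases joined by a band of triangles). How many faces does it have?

An antiprism on an n-gon has two n-gon caps and 2n triangles: V = 2·60 = 120, E = 4·60 = 240, F = 2·60 + 2 = 122.

122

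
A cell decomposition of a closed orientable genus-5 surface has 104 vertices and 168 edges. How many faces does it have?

For a closed orientable surface of genus 5, χ = 2 − 2·5 = -8.
F = -8 − V + E = -8 − 104 + 168 = 56.

56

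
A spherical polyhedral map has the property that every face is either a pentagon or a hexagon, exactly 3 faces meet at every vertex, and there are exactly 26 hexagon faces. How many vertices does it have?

Let x be the number of pentagons; then F = 26 + x.
Edge–face incidences: 2E = 6·26 + 5·x = 156 + 5x.
Every vertex has degree 3, so 3V = 2E.
Euler: V − E + F = 2 ⇒ (2E)/3 − E + (26 + x) = 2.
Multiply by 6: 2·(2E) − 3·(2E) + 6·(26 + x) = 12, i.e. 156 + 6x − (156 + 5x) = 12.
Collecting terms: x = 12.
Then 2E = 156 + 5·12 = 216, so E = 108, V = 2E/3 = 72, F = 26 + 12 = 38.

72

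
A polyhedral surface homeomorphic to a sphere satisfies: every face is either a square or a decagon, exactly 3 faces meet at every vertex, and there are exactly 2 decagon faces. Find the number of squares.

10

Let x be the number of squares; then F = 2 + x.
Edge–face incidences: 2E = 10·2 + 4·x = 20 + 4x.
Every vertex has degree 3, so 3V = 2E.
Euler: V − E + F = 2 ⇒ (2E)/3 − E + (2 + x) = 2.
Multiply by 6: 2·(2E) − 3·(2E) + 6·(2 + x) = 12, i.e. 12 + 6x − (20 + 4x) = 12.
Collecting terms: 2x − 8 = 12, so 2x = 20, so x = 10.
Then 2E = 20 + 4·10 = 60, so E = 30, V = 2E/3 = 20, F = 2 + 10 = 12.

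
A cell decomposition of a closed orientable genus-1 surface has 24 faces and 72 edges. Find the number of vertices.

48

For a closed orientable surface of genus 1, χ = 2 − 2·1 = 0.
V = 0 + E − F = 0 + 72 − 24 = 48.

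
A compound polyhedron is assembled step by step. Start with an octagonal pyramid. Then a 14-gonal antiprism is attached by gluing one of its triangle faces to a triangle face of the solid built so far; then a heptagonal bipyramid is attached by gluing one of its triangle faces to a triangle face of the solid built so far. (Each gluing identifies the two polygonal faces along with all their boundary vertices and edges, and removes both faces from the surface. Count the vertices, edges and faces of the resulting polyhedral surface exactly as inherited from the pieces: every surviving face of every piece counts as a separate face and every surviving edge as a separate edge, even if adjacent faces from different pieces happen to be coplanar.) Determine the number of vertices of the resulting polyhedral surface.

An octagonal pyramid: V=9, E=16, F=9.
Attach a 14-gonal antiprism (V=28, E=56, F=30) along a 3-gon: merge 3 vertices and 3 edges, delete both glued faces → V=34, E=69, F=37.
Attach a heptagonal bipyramid (V=9, E=21, F=14) along a 3-gon: merge 3 vertices and 3 edges, delete both glued faces → V=40, E=87, F=49.
Check: V − E + F = 40 − 87 + 49 = 2.

40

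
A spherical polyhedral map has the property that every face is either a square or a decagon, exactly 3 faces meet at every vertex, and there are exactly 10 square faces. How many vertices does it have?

20

Let x be the number of decagons; then F = 10 + x.
Edge–face incidences: 2E = 4·10 + 10·x = 40 + 10x.
Every vertex has degree 3, so 3V = 2E.
Euler: V − E + F = 2 ⇒ (2E)/3 − E + (10 + x) = 2.
Multiply by 6: 2·(2E) − 3·(2E) + 6·(10 + x) = 12, i.e. 60 + 6x − (40 + 10x) = 12.
Collecting terms: −4x + 20 = 12, so −4x = −8, so x = 2.
Then 2E = 40 + 10·2 = 60, so E = 30, V = 2E/3 = 20, F = 10 + 2 = 12.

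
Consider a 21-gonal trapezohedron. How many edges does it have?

The n-trapezohedron (dual of the n-antiprism) has V = 2·21 + 2 = 44, E = 4·21 = 84, F = 2·21 = 42.

84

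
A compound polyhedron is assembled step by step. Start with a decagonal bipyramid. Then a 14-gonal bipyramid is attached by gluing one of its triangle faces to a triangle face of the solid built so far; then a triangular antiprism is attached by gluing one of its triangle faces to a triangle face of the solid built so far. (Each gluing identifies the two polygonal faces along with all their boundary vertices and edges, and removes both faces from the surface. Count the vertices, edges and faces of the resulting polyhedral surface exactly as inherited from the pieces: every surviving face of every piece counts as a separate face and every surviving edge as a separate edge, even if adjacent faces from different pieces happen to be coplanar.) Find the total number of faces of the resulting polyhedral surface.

A decagonal bipyramid: V=12, E=30, F=20.
Attach a 14-gonal bipyramid (V=16, E=42, F=28) along a 3-gon: merge 3 vertices and 3 edges, delete both glued faces → V=25, E=69, F=46.
Attach a triangular antiprism (V=6, E=12, F=8) along a 3-gon: merge 3 vertices and 3 edges, delete both glued faces → V=28, E=78, F=52.
Check: V − E + F = 28 − 78 + 52 = 2.

52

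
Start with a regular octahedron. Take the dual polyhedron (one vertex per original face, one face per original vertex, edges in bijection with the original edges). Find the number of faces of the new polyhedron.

6

The base solid has V = 6, E = 12, F = 8.
The dual swaps V and F and preserves E: V′ = F = 8, E′ = E = 12, F′ = V = 6.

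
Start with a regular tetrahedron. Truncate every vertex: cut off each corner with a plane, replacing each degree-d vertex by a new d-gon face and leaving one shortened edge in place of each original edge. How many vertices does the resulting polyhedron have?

12

The base solid has V = 4, E = 6, F = 4.
Truncation replaces each original edge-end by a new vertex, so V′ = 2E = 12.
Each original edge survives, and each old vertex of degree d contributes d new edges; summing degrees gives Σd = 2E, so E′ = E + 2E = 3E = 18.
Each original face survives and each original vertex becomes one new face: F′ = F + V = 8.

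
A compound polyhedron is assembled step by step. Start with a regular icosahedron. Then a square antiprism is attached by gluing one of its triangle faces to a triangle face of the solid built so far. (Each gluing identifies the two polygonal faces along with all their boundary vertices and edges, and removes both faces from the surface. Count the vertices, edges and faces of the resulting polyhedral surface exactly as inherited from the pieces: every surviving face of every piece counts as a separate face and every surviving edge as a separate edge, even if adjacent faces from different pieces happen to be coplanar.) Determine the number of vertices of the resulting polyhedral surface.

A regular icosahedron: V=12, E=30, F=20.
Attach a square antiprism (V=8, E=16, F=10) along a 3-gon: merge 3 vertices and 3 edges, delete both glued faces → V=17, E=43, F=28.
Check: V − E + F = 17 − 43 + 28 = 2.

17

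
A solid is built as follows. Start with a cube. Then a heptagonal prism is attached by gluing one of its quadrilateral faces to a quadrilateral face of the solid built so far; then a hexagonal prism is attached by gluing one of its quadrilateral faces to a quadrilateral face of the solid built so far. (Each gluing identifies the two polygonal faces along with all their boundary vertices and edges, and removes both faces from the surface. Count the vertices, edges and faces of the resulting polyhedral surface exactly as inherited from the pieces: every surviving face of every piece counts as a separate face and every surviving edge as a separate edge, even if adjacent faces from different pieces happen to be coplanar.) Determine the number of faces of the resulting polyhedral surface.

19

A cube: V=8, E=12, F=6.
Attach a heptagonal prism (V=14, E=21, F=9) along a 4-gon: merge 4 vertices and 4 edges, delete both glued faces → V=18, E=29, F=13.
Attach a hexagonal prism (V=12, E=18, F=8) along a 4-gon: merge 4 vertices and 4 edges, delete both glued faces → V=26, E=43, F=19.
Check: V − E + F = 26 − 43 + 19 = 2.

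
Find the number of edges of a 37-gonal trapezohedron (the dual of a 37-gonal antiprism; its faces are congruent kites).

148

The n-trapezohedron (dual of the n-antiprism) has V = 2·37 + 2 = 76, E = 4·37 = 148, F = 2·37 = 74.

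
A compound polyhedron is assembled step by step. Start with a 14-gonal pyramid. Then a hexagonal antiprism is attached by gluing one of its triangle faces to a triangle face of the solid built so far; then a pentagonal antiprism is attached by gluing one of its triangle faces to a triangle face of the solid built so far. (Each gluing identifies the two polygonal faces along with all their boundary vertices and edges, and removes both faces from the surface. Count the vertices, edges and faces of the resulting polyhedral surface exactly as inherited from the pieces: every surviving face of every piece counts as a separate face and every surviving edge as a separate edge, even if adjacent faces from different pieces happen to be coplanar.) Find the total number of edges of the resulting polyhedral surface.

A 14-gonal pyramid: V=15, E=28, F=15.
Attach a hexagonal antiprism (V=12, E=24, F=14) along a 3-gon: merge 3 vertices and 3 edges, delete both glued faces → V=24, E=49, F=27.
Attach a pentagonal antiprism (V=10, E=20, F=12) along a 3-gon: merge 3 vertices and 3 edges, delete both glued faces → V=31, E=66, F=37.
Check: V − E + F = 31 − 66 + 37 = 2.

66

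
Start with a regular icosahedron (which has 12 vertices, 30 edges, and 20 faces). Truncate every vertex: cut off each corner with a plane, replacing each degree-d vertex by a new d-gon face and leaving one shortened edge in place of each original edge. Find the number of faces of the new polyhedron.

Truncation replaces each original edge-end by a new vertex, so V′ = 2E = 60.
Each original edge survives, and each old vertex of degree d contributes d new edges; summing degrees gives Σd = 2E, so E′ = E + 2E = 3E = 90.
Each original face survives and each original vertex becomes one new face: F′ = F + V = 32.

32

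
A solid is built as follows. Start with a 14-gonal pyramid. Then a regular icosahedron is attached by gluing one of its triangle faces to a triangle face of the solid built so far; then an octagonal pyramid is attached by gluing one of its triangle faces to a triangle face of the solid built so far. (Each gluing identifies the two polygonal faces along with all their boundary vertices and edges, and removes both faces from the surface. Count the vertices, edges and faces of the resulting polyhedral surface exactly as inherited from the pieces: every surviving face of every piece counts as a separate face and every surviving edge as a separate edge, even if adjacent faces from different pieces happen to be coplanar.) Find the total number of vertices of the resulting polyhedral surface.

A 14-gonal pyramid: V=15, E=28, F=15.
Attach a regular icosahedron (V=12, E=30, F=20) along a 3-gon: merge 3 vertices and 3 edges, delete both glued faces → V=24, E=55, F=33.
Attach an octagonal pyramid (V=9, E=16, F=9) along a 3-gon: merge 3 vertices and 3 edges, delete both glued faces → V=30, E=68, F=40.
Check: V − E + F = 30 − 68 + 40 = 2.

30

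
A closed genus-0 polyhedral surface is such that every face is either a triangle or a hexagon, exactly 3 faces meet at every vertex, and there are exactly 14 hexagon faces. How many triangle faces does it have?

Let x be the number of triangles; then F = 14 + x.
Edge–face incidences: 2E = 6·14 + 3·x = 84 + 3x.
Every vertex has degree 3, so 3V = 2E.
Euler: V − E + F = 2 ⇒ (2E)/3 − E + (14 + x) = 2.
Multiply by 6: 2·(2E) − 3·(2E) + 6·(14 + x) = 12, i.e. 84 + 6x − (84 + 3x) = 12.
Collecting terms: 3x = 12, so x = 4.
Then 2E = 84 + 3·4 = 96, so E = 48, V = 2E/3 = 32, F = 14 + 4 = 18.

4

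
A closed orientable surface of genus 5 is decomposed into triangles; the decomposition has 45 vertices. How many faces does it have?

106

χ = 2 − 2·5 = -8, and every face is a triangle so 3F = 2E.
V − E + F = -8 with E = 3F/2 gives 45 − (3/2 − 1)·F = -8, so F = 106 and E = 159.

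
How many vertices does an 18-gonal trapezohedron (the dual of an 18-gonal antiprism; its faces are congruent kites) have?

38

The n-trapezohedron (dual of the n-antiprism) has V = 2·18 + 2 = 38, E = 4·18 = 72, F = 2·18 = 36.
Check: V − E + F = 38 − 72 + 36 = 2.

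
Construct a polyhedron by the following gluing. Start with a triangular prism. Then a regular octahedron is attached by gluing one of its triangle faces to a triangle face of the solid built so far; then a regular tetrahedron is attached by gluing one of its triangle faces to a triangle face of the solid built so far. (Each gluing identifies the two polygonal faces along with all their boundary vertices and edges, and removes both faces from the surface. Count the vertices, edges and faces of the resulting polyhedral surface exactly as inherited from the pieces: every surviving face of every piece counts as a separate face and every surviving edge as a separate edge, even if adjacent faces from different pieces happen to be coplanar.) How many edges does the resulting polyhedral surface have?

21

A triangular prism: V=6, E=9, F=5.
Attach a regular octahedron (V=6, E=12, F=8) along a 3-gon: merge 3 vertices and 3 edges, delete both glued faces → V=9, E=18, F=11.
Attach a regular tetrahedron (V=4, E=6, F=4) along a 3-gon: merge 3 vertices and 3 edges, delete both glued faces → V=10, E=21, F=13.
Check: V − E + F = 10 − 21 + 13 = 2.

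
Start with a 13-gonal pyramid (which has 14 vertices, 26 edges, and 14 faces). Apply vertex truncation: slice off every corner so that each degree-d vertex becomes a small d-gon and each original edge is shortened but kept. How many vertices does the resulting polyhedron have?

52

Truncation replaces each original edge-end by a new vertex, so V′ = 2E = 52.
Each original edge survives, and each old vertex of degree d contributes d new edges; summing degrees gives Σd = 2E, so E′ = E + 2E = 3E = 78.
Each original face survives and each original vertex becomes one new face: F′ = F + V = 28.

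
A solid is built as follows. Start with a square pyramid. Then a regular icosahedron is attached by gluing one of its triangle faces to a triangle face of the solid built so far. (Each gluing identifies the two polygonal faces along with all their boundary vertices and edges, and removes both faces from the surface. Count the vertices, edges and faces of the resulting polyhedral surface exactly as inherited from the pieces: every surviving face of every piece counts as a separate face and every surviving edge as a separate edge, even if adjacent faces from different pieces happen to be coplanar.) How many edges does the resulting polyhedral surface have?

35

A square pyramid: V=5, E=8, F=5.
Attach a regular icosahedron (V=12, E=30, F=20) along a 3-gon: merge 3 vertices and 3 edges, delete both glued faces → V=14, E=35, F=23.
Check: V − E + F = 14 − 35 + 23 = 2.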